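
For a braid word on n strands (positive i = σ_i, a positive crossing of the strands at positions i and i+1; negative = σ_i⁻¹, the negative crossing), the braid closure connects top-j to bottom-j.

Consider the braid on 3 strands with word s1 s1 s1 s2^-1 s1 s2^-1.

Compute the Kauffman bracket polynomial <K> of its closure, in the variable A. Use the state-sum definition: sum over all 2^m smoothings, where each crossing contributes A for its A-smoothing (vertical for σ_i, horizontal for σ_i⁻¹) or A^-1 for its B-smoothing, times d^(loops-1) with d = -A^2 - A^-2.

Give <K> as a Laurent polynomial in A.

A^10 - A^6 + 2*A^2 - 2*A^-2 + 2*A^-6 - 2*A^-10 + A^-14

Derivation:
Braid: s1 s1 s1 s2^-1 s1 s2^-1 on 3 strands, 6 crossings.
Writhe w = (#positive) - (#negative) = 4 - 2 = 2.
Computing the Kauffman bracket via state sum. There are 2^6 = 64 states.
For each crossing: s=0 is the vertical smoothing, s=1 horizontal. Crossing k contributes A^(sign_k * (1 - 2*s_k)); loop factor d = -A^2 - A^-2.
Tabulate the states by total A-exponent and number of loops L (A-exp: L × count):
  A^6: L=3 ×1
  A^4: L=2 ×6
  A^2: L=1 ×11, L=3 ×4
  A^0: L=2 ×19, L=4 ×1
  A^-2: L=3 ×15
  A^-4: L=4 ×6
  A^-6: L=5 ×1
Each group contributes A^e * Σ count * d^(L-1):
Powers of d = -A^2 - A^-2: d^2 = A^4 + 2 + A^-4; d^3 = -A^6 - 3*A^2 - 3*A^-2 - A^-6; d^4 = A^8 + 4*A^4 + 6 + 4*A^-4 + A^-8.
  A^6 * (d^2) = A^10 + 2*A^6 + A^2
  A^4 * (6*d) = -6*A^6 - 6*A^2
  A^2 * (11 + 4*d^2) = 4*A^6 + 19*A^2 + 4*A^-2
  A^0 * (19*d + d^3) = -A^6 - 22*A^2 - 22*A^-2 - A^-6
  A^-2 * (15*d^2) = 15*A^2 + 30*A^-2 + 15*A^-6
  A^-4 * (6*d^3) = -6*A^2 - 18*A^-2 - 18*A^-6 - 6*A^-10
  A^-6 * (d^4) = A^2 + 4*A^-2 + 6*A^-6 + 4*A^-10 + A^-14
Summing the groups: <K> = A^10 - A^6 + 2*A^2 - 2*A^-2 + 2*A^-6 - 2*A^-10 + A^-14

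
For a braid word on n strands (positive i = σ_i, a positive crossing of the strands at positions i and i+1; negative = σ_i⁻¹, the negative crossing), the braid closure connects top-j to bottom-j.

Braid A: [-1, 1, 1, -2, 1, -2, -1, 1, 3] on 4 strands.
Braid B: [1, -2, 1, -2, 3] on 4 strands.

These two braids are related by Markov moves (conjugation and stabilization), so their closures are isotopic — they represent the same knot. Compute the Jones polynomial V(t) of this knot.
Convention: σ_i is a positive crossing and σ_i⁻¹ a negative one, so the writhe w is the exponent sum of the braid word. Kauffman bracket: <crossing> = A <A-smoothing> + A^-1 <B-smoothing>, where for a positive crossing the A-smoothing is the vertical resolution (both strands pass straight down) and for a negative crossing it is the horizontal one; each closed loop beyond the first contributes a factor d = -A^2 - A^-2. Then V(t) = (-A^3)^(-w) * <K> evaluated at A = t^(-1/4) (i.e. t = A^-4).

t^2 - t + 1 - t^-1 + t^-2

Derivation:
Markov-equivalent braids have isotopic closures, hence identical knot invariants. Strip the Markov moves from each word to reach a common short braid β, then compute V(t) once on β.
Braid A: s1^-1 s1 s1 s2^-1 s1 s2^-1 s1^-1 s1 s3 on 4 strands reduces by inverse Markov moves (closure unchanged at each step):
  Destabilize: the word has the form β·s3 where s3 occurs only as the final letter (β ∈ B_3); drop it and the last strand → 3 strands.
  Deconjugate: the word is γ·β·γ⁻¹ with γ = s1^-1 (prefix) and γ⁻¹ = s1 (suffix); strip both.
  Deconjugate: the word is γ·β·γ⁻¹ with γ = s1 (prefix) and γ⁻¹ = s1^-1 (suffix); strip both.
Reduced to β = s1 s2^-1 s1 s2^-1 on 3 strands, 4 crossings.
Braid B: s1 s2^-1 s1 s2^-1 s3 on 4 strands reduces by inverse Markov moves (closure unchanged at each step):
  Destabilize: the word has the form β·s3 where s3 occurs only as the final letter (β ∈ B_3); drop it and the last strand → 3 strands.
Reduced to β = s1 s2^-1 s1 s2^-1 on 3 strands, 4 crossings.
Both give the same β = s1 s2^-1 s1 s2^-1 on 3 strands, so one state sum suffices:
Braid: s1 s2^-1 s1 s2^-1 on 3 strands, 4 crossings.
Writhe w = (#positive) - (#negative) = 2 - 2 = 0.
State-sum expansion of <K>. There are 2^4 = 16 states.
For each crossing: s=0 is the vertical smoothing, s=1 horizontal. Crossing k contributes A^(sign_k * (1 - 2*s_k)); loop factor d = -A^2 - A^-2.
  state 0000: A-exp=+0, loops=3, term = A^0 * d^2
  state 0001: A-exp=+2, loops=2, term = A^2 * d^1
  state 0010: A-exp=-2, loops=2, term = A^-2 * d^1
  state 0011: A-exp=+0, loops=1, term = A^0 * d^0
  state 0100: A-exp=+2, loops=2, term = A^2 * d^1
  state 0101: A-exp=+4, loops=3, term = A^4 * d^2
  state 0110: A-exp=+0, loops=1, term = A^0 * d^0
  state 0111: A-exp=+2, loops=2, term = A^2 * d^1
  state 1000: A-exp=-2, loops=2, term = A^-2 * d^1
  state 1001: A-exp=+0, loops=1, term = A^0 * d^0
  state 1010: A-exp=-4, loops=3, term = A^-4 * d^2
  state 1011: A-exp=-2, loops=2, term = A^-2 * d^1
  state 1100: A-exp=+0, loops=1, term = A^0 * d^0
  state 1101: A-exp=+2, loops=2, term = A^2 * d^1
  state 1110: A-exp=-2, loops=2, term = A^-2 * d^1
  state 1111: A-exp=+0, loops=1, term = A^0 * d^0
Collect the terms by A-exponent (count of states per loop number):
Powers of d = -A^2 - A^-2: d^2 = A^4 + 2 + A^-4.
  A^4 * (d^2) = A^8 + 2*A^4 + 1
  A^2 * (4*d) = -4*A^4 - 4
  A^0 * (5 + d^2) = A^4 + 7 + A^-4
  A^-2 * (4*d) = -4 - 4*A^-4
  A^-4 * (d^2) = 1 + 2*A^-4 + A^-8
Summing the groups: <K> = A^8 - A^4 + 1 - A^-4 + A^-8
Normalise by the writhe: (-A^3)^(-w) = (-A^3)^(0) = 1, so f(A) = 1 * <K> = A^8 - A^4 + 1 - A^-4 + A^-8.
Substitute A = t^(-1/4), i.e. A^e → t^(-e/4): V(t) = t^2 - t + 1 - t^-1 + t^-2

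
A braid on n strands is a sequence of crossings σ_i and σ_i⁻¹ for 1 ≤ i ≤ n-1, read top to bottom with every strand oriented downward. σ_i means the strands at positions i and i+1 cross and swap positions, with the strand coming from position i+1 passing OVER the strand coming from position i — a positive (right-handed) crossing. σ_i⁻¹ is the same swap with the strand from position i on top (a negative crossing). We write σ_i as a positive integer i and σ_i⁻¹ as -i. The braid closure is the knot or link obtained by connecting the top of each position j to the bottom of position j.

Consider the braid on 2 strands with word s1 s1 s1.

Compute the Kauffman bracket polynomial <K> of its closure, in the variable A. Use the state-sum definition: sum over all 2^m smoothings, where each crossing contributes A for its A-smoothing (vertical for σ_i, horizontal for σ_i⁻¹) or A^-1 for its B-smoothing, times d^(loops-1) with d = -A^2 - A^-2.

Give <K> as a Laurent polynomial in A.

-A^5 - A^-3 + A^-7

Derivation:
Braid: s1 s1 s1 on 2 strands, 3 crossings.
Writhe w = (#positive) - (#negative) = 3 - 0 = 3.
State-sum expansion of <K>. There are 2^3 = 8 states.
Each crossing splits two ways (0=vertical, 1=horizontal). The state's weight is A^(#A-smoothings - #B-smoothings) * d^(loops - 1).
  state 000: A-exp=+3, loops=2, term = A^3 * d^1
  state 001: A-exp=+1, loops=1, term = A^1 * d^0
  state 010: A-exp=+1, loops=1, term = A^1 * d^0
  state 011: A-exp=-1, loops=2, term = A^-1 * d^1
  state 100: A-exp=+1, loops=1, term = A^1 * d^0
  state 101: A-exp=-1, loops=2, term = A^-1 * d^1
  state 110: A-exp=-1, loops=2, term = A^-1 * d^1
  state 111: A-exp=-3, loops=3, term = A^-3 * d^2
Collect the terms by A-exponent (count of states per loop number):
Powers of d = -A^2 - A^-2: d^2 = A^4 + 2 + A^-4.
  A^3 * (d) = -A^5 - A
  A^1 * (3) = 3*A
  A^-1 * (3*d) = -3*A - 3*A^-3
  A^-3 * (d^2) = A + 2*A^-3 + A^-7
Summing the groups: <K> = -A^5 - A^-3 + A^-7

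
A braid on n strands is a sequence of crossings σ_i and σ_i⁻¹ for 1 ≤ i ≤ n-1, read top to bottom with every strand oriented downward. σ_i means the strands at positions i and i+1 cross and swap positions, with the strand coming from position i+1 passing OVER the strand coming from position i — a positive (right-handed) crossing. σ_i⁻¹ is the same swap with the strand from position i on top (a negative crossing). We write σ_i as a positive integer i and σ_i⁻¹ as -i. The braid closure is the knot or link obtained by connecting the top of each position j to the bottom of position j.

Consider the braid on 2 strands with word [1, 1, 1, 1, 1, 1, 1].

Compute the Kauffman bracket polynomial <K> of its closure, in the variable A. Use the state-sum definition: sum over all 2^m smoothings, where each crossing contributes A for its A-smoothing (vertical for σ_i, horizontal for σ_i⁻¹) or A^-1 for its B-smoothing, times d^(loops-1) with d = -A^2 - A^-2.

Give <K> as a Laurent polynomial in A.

-A^9 - A + A^-3 - A^-7 + A^-11 - A^-15 + A^-19

Derivation:
Braid: s1 s1 s1 s1 s1 s1 s1 on 2 strands, 7 crossings.
Writhe w = (#positive) - (#negative) = 7 - 0 = 7.
State-sum expansion of <K>. There are 2^7 = 128 states.
Each crossing splits two ways (0=vertical, 1=horizontal). The state's weight is A^(#A-smoothings - #B-smoothings) * d^(loops - 1).
Tabulate the states by total A-exponent and number of loops L (A-exp: L × count):
  A^7: L=2 ×1
  A^5: L=1 ×7
  A^3: L=2 ×21
  A^1: L=3 ×35
  A^-1: L=4 ×35
  A^-3: L=5 ×21
  A^-5: L=6 ×7
  A^-7: L=7 ×1
Each group contributes A^e * Σ count * d^(L-1):
Powers of d = -A^2 - A^-2: d^2 = A^4 + 2 + A^-4; d^3 = -A^6 - 3*A^2 - 3*A^-2 - A^-6; d^4 = A^8 + 4*A^4 + 6 + 4*A^-4 + A^-8; d^5 = -A^10 - 5*A^6 - 10*A^2 - 10*A^-2 - 5*A^-6 - A^-10; d^6 = A^12 + 6*A^8 + 15*A^4 + 20 + 15*A^-4 + 6*A^-8 + A^-12.
  A^7 * (d) = -A^9 - A^5
  A^5 * (7) = 7*A^5
  A^3 * (21*d) = -21*A^5 - 21*A
  A^1 * (35*d^2) = 35*A^5 + 70*A + 35*A^-3
  A^-1 * (35*d^3) = -35*A^5 - 105*A - 105*A^-3 - 35*A^-7
  A^-3 * (21*d^4) = 21*A^5 + 84*A + 126*A^-3 + 84*A^-7 + 21*A^-11
  A^-5 * (7*d^5) = -7*A^5 - 35*A - 70*A^-3 - 70*A^-7 - 35*A^-11 - 7*A^-15
  A^-7 * (d^6) = A^5 + 6*A + 15*A^-3 + 20*A^-7 + 15*A^-11 + 6*A^-15 + A^-19
Summing the groups: <K> = -A^9 - A + A^-3 - A^-7 + A^-11 - A^-15 + A^-19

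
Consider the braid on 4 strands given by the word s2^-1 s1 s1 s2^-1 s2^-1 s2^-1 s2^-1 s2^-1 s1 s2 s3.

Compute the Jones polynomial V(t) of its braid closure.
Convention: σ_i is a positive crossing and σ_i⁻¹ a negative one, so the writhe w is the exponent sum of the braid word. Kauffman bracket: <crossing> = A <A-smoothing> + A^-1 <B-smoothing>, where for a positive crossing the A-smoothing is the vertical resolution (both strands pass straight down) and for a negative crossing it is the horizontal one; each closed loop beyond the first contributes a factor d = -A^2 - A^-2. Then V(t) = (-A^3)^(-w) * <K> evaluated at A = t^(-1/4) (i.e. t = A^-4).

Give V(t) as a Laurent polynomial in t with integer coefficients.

-t^2 + t - 1 + 3*t^-1 - 2*t^-2 + 3*t^-3 - 2*t^-4 + t^-5 - t^-6

Derivation:
The presented braid s2^-1 s1 s1 s2^-1 s2^-1 s2^-1 s2^-1 s2^-1 s1 s2 s3 on 4 strands reduces by inverse Markov moves (closure unchanged at each step):
  Destabilize: the word has the form β·s3 where s3 occurs only as the final letter (β ∈ B_3); drop it and the last strand → 3 strands.
  Deconjugate: the word is γ·β·γ⁻¹ with γ = s2^-1 (prefix) and γ⁻¹ = s2 (suffix); strip both.
Reduced to β = s1 s1 s2^-1 s2^-1 s2^-1 s2^-1 s2^-1 s1 on 3 strands, 8 crossings.
Compute on β:
Braid: s1 s1 s2^-1 s2^-1 s2^-1 s2^-1 s2^-1 s1 on 3 strands, 8 crossings.
Writhe w = (#positive) - (#negative) = 3 - 5 = -2.
State-sum expansion of <K>. There are 2^8 = 256 states.
Each crossing splits two ways (0=vertical, 1=horizontal). The state's weight is A^(#A-smoothings - #B-smoothings) * d^(loops - 1).
Tabulate the states by total A-exponent and number of loops L (A-exp: L × count):
  A^8: L=6 ×1
  A^6: L=5 ×8
  A^4: L=4 ×25, L=6 ×3
  A^2: L=3 ×40, L=5 ×15, L=7 ×1
  A^0: L=2 ×35, L=4 ×30, L=6 ×5
  A^-2: L=1 ×15, L=3 ×31, L=5 ×10
  A^-4: L=2 ×18, L=4 ×10
  A^-6: L=3 ×8
  A^-8: L=4 ×1
Each group contributes A^e * Σ count * d^(L-1):
Powers of d = -A^2 - A^-2: d^2 = A^4 + 2 + A^-4; d^3 = -A^6 - 3*A^2 - 3*A^-2 - A^-6; d^4 = A^8 + 4*A^4 + 6 + 4*A^-4 + A^-8; d^5 = -A^10 - 5*A^6 - 10*A^2 - 10*A^-2 - 5*A^-6 - A^-10; d^6 = A^12 + 6*A^8 + 15*A^4 + 20 + 15*A^-4 + 6*A^-8 + A^-12.
  A^8 * (d^5) = -A^18 - 5*A^14 - 10*A^10 - 10*A^6 - 5*A^2 - A^-2
  A^6 * (8*d^4) = 8*A^14 + 32*A^10 + 48*A^6 + 32*A^2 + 8*A^-2
  A^4 * (25*d^3 + 3*d^5) = -3*A^14 - 40*A^10 - 105*A^6 - 105*A^2 - 40*A^-2 - 3*A^-6
  A^2 * (40*d^2 + 15*d^4 + d^6) = A^14 + 21*A^10 + 115*A^6 + 190*A^2 + 115*A^-2 + 21*A^-6 + A^-10
  A^0 * (35*d + 30*d^3 + 5*d^5) = -5*A^10 - 55*A^6 - 175*A^2 - 175*A^-2 - 55*A^-6 - 5*A^-10
  A^-2 * (15 + 31*d^2 + 10*d^4) = 10*A^6 + 71*A^2 + 137*A^-2 + 71*A^-6 + 10*A^-10
  A^-4 * (18*d + 10*d^3) = -10*A^2 - 48*A^-2 - 48*A^-6 - 10*A^-10
  A^-6 * (8*d^2) = 8*A^-2 + 16*A^-6 + 8*A^-10
  A^-8 * (d^3) = -A^-2 - 3*A^-6 - 3*A^-10 - A^-14
Summing the groups: <K> = -A^18 + A^14 - 2*A^10 + 3*A^6 - 2*A^2 + 3*A^-2 - A^-6 + A^-10 - A^-14
Normalise by the writhe: (-A^3)^(-w) = (-A^3)^(2) = A^6, so f(A) = A^6 * <K> = -A^24 + A^20 - 2*A^16 + 3*A^12 - 2*A^8 + 3*A^4 - 1 + A^-4 - A^-8.
Substitute A = t^(-1/4), i.e. A^e → t^(-e/4): V(t) = -t^2 + t - 1 + 3*t^-1 - 2*t^-2 + 3*t^-3 - 2*t^-4 + t^-5 - t^-6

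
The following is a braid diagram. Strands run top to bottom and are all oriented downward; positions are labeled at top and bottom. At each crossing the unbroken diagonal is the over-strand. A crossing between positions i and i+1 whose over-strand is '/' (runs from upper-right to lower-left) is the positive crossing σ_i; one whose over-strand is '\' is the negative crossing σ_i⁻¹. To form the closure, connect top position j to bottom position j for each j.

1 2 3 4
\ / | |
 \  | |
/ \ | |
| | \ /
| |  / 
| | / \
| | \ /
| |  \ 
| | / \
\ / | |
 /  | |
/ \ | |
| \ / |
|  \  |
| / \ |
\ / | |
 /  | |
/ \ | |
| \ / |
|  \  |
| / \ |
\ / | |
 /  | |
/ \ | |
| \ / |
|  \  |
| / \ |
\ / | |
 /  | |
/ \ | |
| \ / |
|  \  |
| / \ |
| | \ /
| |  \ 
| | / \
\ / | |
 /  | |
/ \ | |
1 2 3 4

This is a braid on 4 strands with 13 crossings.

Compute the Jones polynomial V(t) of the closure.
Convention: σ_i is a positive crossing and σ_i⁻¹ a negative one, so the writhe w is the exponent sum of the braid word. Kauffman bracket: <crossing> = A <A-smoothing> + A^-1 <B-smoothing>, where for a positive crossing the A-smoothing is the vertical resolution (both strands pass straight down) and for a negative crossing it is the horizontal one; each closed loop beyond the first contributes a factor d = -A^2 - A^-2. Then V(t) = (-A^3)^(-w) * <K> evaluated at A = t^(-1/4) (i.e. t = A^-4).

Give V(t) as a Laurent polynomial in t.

t^4 - 4*t^3 + 6*t^2 - 7*t + 9 - 7*t^-1 + 6*t^-2 - 4*t^-3 + t^-4

Derivation:
Reading the diagram top to bottom ('/'-over between positions i,i+1 = s_i, '\'-over = s_i^-1): braid word = s1^-1 s3 s3^-1 s1 s2^-1 s1 s2^-1 s1 s2^-1 s1 s2^-1 s3^-1 s1.
The presented braid s1^-1 s3 s3^-1 s1 s2^-1 s1 s2^-1 s1 s2^-1 s1 s2^-1 s3^-1 s1 on 4 strands reduces by inverse Markov moves (closure unchanged at each step):
  Deconjugate: the word is γ·β·γ⁻¹ with γ = s1^-1 s3 (prefix) and γ⁻¹ = s3^-1 s1 (suffix); strip both.
Reduced to β = s3^-1 s1 s2^-1 s1 s2^-1 s1 s2^-1 s1 s2^-1 on 4 strands, 9 crossings.
Compute on β:
Braid: s3^-1 s1 s2^-1 s1 s2^-1 s1 s2^-1 s1 s2^-1 on 4 strands, 9 crossings.
Writhe w = (#positive) - (#negative) = 4 - 5 = -1.
Enumerate smoothing states for the bracket polynomial. There are 2^9 = 512 states.
Each crossing splits two ways (0=vertical, 1=horizontal). The state's weight is A^(#A-smoothings - #B-smoothings) * d^(loops - 1).
Tabulate the states by total A-exponent and number of loops L (A-exp: L × count):
  A^9: L=5 ×1
  A^7: L=4 ×8, L=6 ×1
  A^5: L=3 ×28, L=5 ×8
  A^3: L=2 ×52, L=4 ×32
  A^1: L=1 ×45, L=3 ×77, L=5 ×4
  A^-1: L=2 ×97, L=4 ×29
  A^-3: L=3 ×80, L=5 ×4
  A^-5: L=4 ×36
  A^-7: L=5 ×9
  A^-9: L=6 ×1
Each group contributes A^e * Σ count * d^(L-1):
Powers of d = -A^2 - A^-2: d^2 = A^4 + 2 + A^-4; d^3 = -A^6 - 3*A^2 - 3*A^-2 - A^-6; d^4 = A^8 + 4*A^4 + 6 + 4*A^-4 + A^-8; d^5 = -A^10 - 5*A^6 - 10*A^2 - 10*A^-2 - 5*A^-6 - A^-10.
  A^9 * (d^4) = A^17 + 4*A^13 + 6*A^9 + 4*A^5 + A
  A^7 * (8*d^3 + d^5) = -A^17 - 13*A^13 - 34*A^9 - 34*A^5 - 13*A - A^-3
  A^5 * (28*d^2 + 8*d^4) = 8*A^13 + 60*A^9 + 104*A^5 + 60*A + 8*A^-3
  A^3 * (52*d + 32*d^3) = -32*A^9 - 148*A^5 - 148*A - 32*A^-3
  A^1 * (45 + 77*d^2 + 4*d^4) = 4*A^9 + 93*A^5 + 223*A + 93*A^-3 + 4*A^-7
  A^-1 * (97*d + 29*d^3) = -29*A^5 - 184*A - 184*A^-3 - 29*A^-7
  A^-3 * (80*d^2 + 4*d^4) = 4*A^5 + 96*A + 184*A^-3 + 96*A^-7 + 4*A^-11
  A^-5 * (36*d^3) = -36*A - 108*A^-3 - 108*A^-7 - 36*A^-11
  A^-7 * (9*d^4) = 9*A + 36*A^-3 + 54*A^-7 + 36*A^-11 + 9*A^-15
  A^-9 * (d^5) = -A - 5*A^-3 - 10*A^-7 - 10*A^-11 - 5*A^-15 - A^-19
Summing the groups: <K> = -A^13 + 4*A^9 - 6*A^5 + 7*A - 9*A^-3 + 7*A^-7 - 6*A^-11 + 4*A^-15 - A^-19
Normalise by the writhe: (-A^3)^(-w) = (-A^3)^(1) = -A^3, so f(A) = -A^3 * <K> = A^16 - 4*A^12 + 6*A^8 - 7*A^4 + 9 - 7*A^-4 + 6*A^-8 - 4*A^-12 + A^-16.
Substitute A = t^(-1/4), i.e. A^e → t^(-e/4): V(t) = t^4 - 4*t^3 + 6*t^2 - 7*t + 9 - 7*t^-1 + 6*t^-2 - 4*t^-3 + t^-4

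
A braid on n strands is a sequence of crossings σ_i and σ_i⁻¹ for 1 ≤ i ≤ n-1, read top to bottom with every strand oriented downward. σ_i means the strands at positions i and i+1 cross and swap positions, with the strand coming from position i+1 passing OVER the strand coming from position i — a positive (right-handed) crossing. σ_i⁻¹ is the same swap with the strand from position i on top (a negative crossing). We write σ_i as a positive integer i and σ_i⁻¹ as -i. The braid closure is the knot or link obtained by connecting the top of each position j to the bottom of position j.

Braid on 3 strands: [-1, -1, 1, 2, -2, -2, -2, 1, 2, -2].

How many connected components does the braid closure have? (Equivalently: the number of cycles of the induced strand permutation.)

3

Derivation:
Track the strand permutation on 3 strands, starting from identity.
  step 1: s1^-1 swaps positions 1,2 -> [2 1 3]
  step 2: s1^-1 swaps positions 1,2 -> [1 2 3]
  step 3: s1 swaps positions 1,2 -> [2 1 3]
  step 4: s2 swaps positions 2,3 -> [2 3 1]
  step 5: s2^-1 swaps positions 2,3 -> [2 1 3]
  step 6: s2^-1 swaps positions 2,3 -> [2 3 1]
  step 7: s2^-1 swaps positions 2,3 -> [2 1 3]
  step 8: s1 swaps positions 1,2 -> [1 2 3]
  step 9: s2 swaps positions 2,3 -> [1 3 2]
  step 10: s2^-1 swaps positions 2,3 -> [1 2 3]
Final permutation (position -> original strand): [1 2 3]
Closure components = cycle count of this permutation = 3.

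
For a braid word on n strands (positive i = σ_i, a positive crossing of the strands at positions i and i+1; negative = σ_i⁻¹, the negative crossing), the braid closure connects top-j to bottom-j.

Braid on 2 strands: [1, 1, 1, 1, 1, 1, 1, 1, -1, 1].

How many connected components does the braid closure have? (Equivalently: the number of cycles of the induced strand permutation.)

2

Derivation:
Track the strand permutation on 2 strands, starting from identity.
  step 1: s1 swaps positions 1,2 -> [2 1]
  step 2: s1 swaps positions 1,2 -> [1 2]
  step 3: s1 swaps positions 1,2 -> [2 1]
  step 4: s1 swaps positions 1,2 -> [1 2]
  step 5: s1 swaps positions 1,2 -> [2 1]
  step 6: s1 swaps positions 1,2 -> [1 2]
  step 7: s1 swaps positions 1,2 -> [2 1]
  step 8: s1 swaps positions 1,2 -> [1 2]
  step 9: s1^-1 swaps positions 1,2 -> [2 1]
  step 10: s1 swaps positions 1,2 -> [1 2]
Final permutation (position -> original strand): [1 2]
Closure components = cycle count of this permutation = 2.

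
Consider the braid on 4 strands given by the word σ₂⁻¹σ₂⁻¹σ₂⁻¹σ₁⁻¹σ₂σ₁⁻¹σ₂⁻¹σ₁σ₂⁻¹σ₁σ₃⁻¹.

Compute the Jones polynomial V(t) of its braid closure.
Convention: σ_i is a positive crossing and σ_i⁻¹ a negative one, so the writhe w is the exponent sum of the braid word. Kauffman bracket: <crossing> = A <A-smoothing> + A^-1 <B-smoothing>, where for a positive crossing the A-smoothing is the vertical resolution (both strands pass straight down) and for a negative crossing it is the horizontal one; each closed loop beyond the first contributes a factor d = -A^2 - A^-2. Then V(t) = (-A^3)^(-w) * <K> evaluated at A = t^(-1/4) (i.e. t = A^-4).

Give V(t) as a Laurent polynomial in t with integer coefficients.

-1 + 3*t^-1 - 3*t^-2 + 5*t^-3 - 5*t^-4 + 4*t^-5 - 3*t^-6 + 2*t^-7 - t^-8

Derivation:
The presented braid s2^-1 s2^-1 s2^-1 s1^-1 s2 s1^-1 s2^-1 s1 s2^-1 s1 s3^-1 on 4 strands reduces by inverse Markov moves (closure unchanged at each step):
  Destabilize: the word has the form β·s3^-1 where s3^-1 occurs only as the final letter (β ∈ B_3); drop it and the last strand → 3 strands.
Reduced to β = s2^-1 s2^-1 s2^-1 s1^-1 s2 s1^-1 s2^-1 s1 s2^-1 s1 on 3 strands, 10 crossings.
Compute on β:
Braid: s2^-1 s2^-1 s2^-1 s1^-1 s2 s1^-1 s2^-1 s1 s2^-1 s1 on 3 strands, 10 crossings.
Writhe w = (#positive) - (#negative) = 3 - 7 = -4.
Computing the Kauffman bracket via state sum. There are 2^10 = 1024 states.
For each crossing: s=0 is the vertical smoothing, s=1 horizontal. Crossing k contributes A^(sign_k * (1 - 2*s_k)); loop factor d = -A^2 - A^-2.
Tabulate the states by total A-exponent and number of loops L (A-exp: L × count):
  A^10: L=6 ×1
  A^8: L=5 ×10
  A^6: L=4 ×41, L=6 ×4
  A^4: L=3 ×88, L=5 ×31, L=7 ×1
  A^2: L=2 ×102, L=4 ×99, L=6 ×9
  A^0: L=1 ×54, L=3 ×162, L=5 ×36
  A^-2: L=2 ×134, L=4 ×74, L=6 ×2
  A^-4: L=1 ×30, L=3 ×82, L=5 ×8
  A^-6: L=2 ×32, L=4 ×13
  A^-8: L=1 ×3, L=3 ×7
  A^-10: L=2 ×1
Each group contributes A^e * Σ count * d^(L-1):
Powers of d = -A^2 - A^-2: d^2 = A^4 + 2 + A^-4; d^3 = -A^6 - 3*A^2 - 3*A^-2 - A^-6; d^4 = A^8 + 4*A^4 + 6 + 4*A^-4 + A^-8; d^5 = -A^10 - 5*A^6 - 10*A^2 - 10*A^-2 - 5*A^-6 - A^-10; d^6 = A^12 + 6*A^8 + 15*A^4 + 20 + 15*A^-4 + 6*A^-8 + A^-12.
  A^10 * (d^5) = -A^20 - 5*A^16 - 10*A^12 - 10*A^8 - 5*A^4 - 1
  A^8 * (10*d^4) = 10*A^16 + 40*A^12 + 60*A^8 + 40*A^4 + 10
  A^6 * (41*d^3 + 4*d^5) = -4*A^16 - 61*A^12 - 163*A^8 - 163*A^4 - 61 - 4*A^-4
  A^4 * (88*d^2 + 31*d^4 + d^6) = A^16 + 37*A^12 + 227*A^8 + 382*A^4 + 227 + 37*A^-4 + A^-8
  A^2 * (102*d + 99*d^3 + 9*d^5) = -9*A^12 - 144*A^8 - 489*A^4 - 489 - 144*A^-4 - 9*A^-8
  A^0 * (54 + 162*d^2 + 36*d^4) = 36*A^8 + 306*A^4 + 594 + 306*A^-4 + 36*A^-8
  A^-2 * (134*d + 74*d^3 + 2*d^5) = -2*A^8 - 84*A^4 - 376 - 376*A^-4 - 84*A^-8 - 2*A^-12
  A^-4 * (30 + 82*d^2 + 8*d^4) = 8*A^4 + 114 + 242*A^-4 + 114*A^-8 + 8*A^-12
  A^-6 * (32*d + 13*d^3) = -13 - 71*A^-4 - 71*A^-8 - 13*A^-12
  A^-8 * (3 + 7*d^2) = 7*A^-4 + 17*A^-8 + 7*A^-12
  A^-10 * (d) = -A^-8 - A^-12
Summing the groups: <K> = -A^20 + 2*A^16 - 3*A^12 + 4*A^8 - 5*A^4 + 5 - 3*A^-4 + 3*A^-8 - A^-12
Normalise by the writhe: (-A^3)^(-w) = (-A^3)^(4) = A^12, so f(A) = A^12 * <K> = -A^32 + 2*A^28 - 3*A^24 + 4*A^20 - 5*A^16 + 5*A^12 - 3*A^8 + 3*A^4 - 1.
Substitute A = t^(-1/4), i.e. A^e → t^(-e/4): V(t) = -1 + 3*t^-1 - 3*t^-2 + 5*t^-3 - 5*t^-4 + 4*t^-5 - 3*t^-6 + 2*t^-7 - t^-8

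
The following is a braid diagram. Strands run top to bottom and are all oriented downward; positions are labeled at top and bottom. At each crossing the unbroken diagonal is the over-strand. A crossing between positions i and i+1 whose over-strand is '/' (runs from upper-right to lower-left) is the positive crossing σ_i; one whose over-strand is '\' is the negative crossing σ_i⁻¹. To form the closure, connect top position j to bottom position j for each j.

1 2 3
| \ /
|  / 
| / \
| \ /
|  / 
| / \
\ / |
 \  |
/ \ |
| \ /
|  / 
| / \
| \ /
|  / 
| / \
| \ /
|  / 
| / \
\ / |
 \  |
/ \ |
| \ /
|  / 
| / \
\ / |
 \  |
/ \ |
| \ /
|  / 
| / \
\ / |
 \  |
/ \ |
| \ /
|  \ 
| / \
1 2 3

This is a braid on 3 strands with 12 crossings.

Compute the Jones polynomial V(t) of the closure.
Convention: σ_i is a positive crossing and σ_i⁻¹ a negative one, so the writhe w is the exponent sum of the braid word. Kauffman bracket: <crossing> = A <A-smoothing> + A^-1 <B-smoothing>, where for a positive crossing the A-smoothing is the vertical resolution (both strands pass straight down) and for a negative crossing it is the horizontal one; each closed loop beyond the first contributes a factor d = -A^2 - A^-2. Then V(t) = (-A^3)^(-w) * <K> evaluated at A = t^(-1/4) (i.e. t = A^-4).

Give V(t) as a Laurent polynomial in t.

t^7 - 4*t^6 + 7*t^5 - 11*t^4 + 14*t^3 - 14*t^2 + 14*t - 10 + 7*t^-1 - 4*t^-2 + t^-3

Derivation:
Reading the diagram top to bottom ('/'-over between positions i,i+1 = s_i, '\'-over = s_i^-1): braid word = s2 s2 s1^-1 s2 s2 s2 s1^-1 s2 s1^-1 s2 s1^-1 s2^-1.
The presented braid s2 s2 s1^-1 s2 s2 s2 s1^-1 s2 s1^-1 s2 s1^-1 s2^-1 on 3 strands reduces by inverse Markov moves (closure unchanged at each step):
  Deconjugate: the word is γ·β·γ⁻¹ with γ = s2 (prefix) and γ⁻¹ = s2^-1 (suffix); strip both.
Reduced to β = s2 s1^-1 s2 s2 s2 s1^-1 s2 s1^-1 s2 s1^-1 on 3 strands, 10 crossings.
Compute on β:
Braid: s2 s1^-1 s2 s2 s2 s1^-1 s2 s1^-1 s2 s1^-1 on 3 strands, 10 crossings.
Writhe w = (#positive) - (#negative) = 6 - 4 = 2.
Computing the Kauffman bracket via state sum. There are 2^10 = 1024 states.
For each crossing: s=0 is the vertical smoothing, s=1 horizontal. Crossing k contributes A^(sign_k * (1 - 2*s_k)); loop factor d = -A^2 - A^-2.
Tabulate the states by total A-exponent and number of loops L (A-exp: L × count):
  A^10: L=5 ×1
  A^8: L=4 ×10
  A^6: L=3 ×42, L=5 ×3
  A^4: L=2 ×90, L=4 ×29, L=6 ×1
  A^2: L=1 ×87, L=3 ×110, L=5 ×13
  A^0: L=2 ×179, L=4 ×71, L=6 ×2
  A^-2: L=3 ×187, L=5 ×23
  A^-4: L=4 ×117, L=6 ×3
  A^-6: L=5 ×45
  A^-8: L=6 ×10
  A^-10: L=7 ×1
Each group contributes A^e * Σ count * d^(L-1):
Powers of d = -A^2 - A^-2: d^2 = A^4 + 2 + A^-4; d^3 = -A^6 - 3*A^2 - 3*A^-2 - A^-6; d^4 = A^8 + 4*A^4 + 6 + 4*A^-4 + A^-8; d^5 = -A^10 - 5*A^6 - 10*A^2 - 10*A^-2 - 5*A^-6 - A^-10; d^6 = A^12 + 6*A^8 + 15*A^4 + 20 + 15*A^-4 + 6*A^-8 + A^-12.
  A^10 * (d^4) = A^18 + 4*A^14 + 6*A^10 + 4*A^6 + A^2
  A^8 * (10*d^3) = -10*A^14 - 30*A^10 - 30*A^6 - 10*A^2
  A^6 * (42*d^2 + 3*d^4) = 3*A^14 + 54*A^10 + 102*A^6 + 54*A^2 + 3*A^-2
  A^4 * (90*d + 29*d^3 + d^5) = -A^14 - 34*A^10 - 187*A^6 - 187*A^2 - 34*A^-2 - A^-6
  A^2 * (87 + 110*d^2 + 13*d^4) = 13*A^10 + 162*A^6 + 385*A^2 + 162*A^-2 + 13*A^-6
  A^0 * (179*d + 71*d^3 + 2*d^5) = -2*A^10 - 81*A^6 - 412*A^2 - 412*A^-2 - 81*A^-6 - 2*A^-10
  A^-2 * (187*d^2 + 23*d^4) = 23*A^6 + 279*A^2 + 512*A^-2 + 279*A^-6 + 23*A^-10
  A^-4 * (117*d^3 + 3*d^5) = -3*A^6 - 132*A^2 - 381*A^-2 - 381*A^-6 - 132*A^-10 - 3*A^-14
  A^-6 * (45*d^4) = 45*A^2 + 180*A^-2 + 270*A^-6 + 180*A^-10 + 45*A^-14
  A^-8 * (10*d^5) = -10*A^2 - 50*A^-2 - 100*A^-6 - 100*A^-10 - 50*A^-14 - 10*A^-18
  A^-10 * (d^6) = A^2 + 6*A^-2 + 15*A^-6 + 20*A^-10 + 15*A^-14 + 6*A^-18 + A^-22
Summing the groups: <K> = A^18 - 4*A^14 + 7*A^10 - 10*A^6 + 14*A^2 - 14*A^-2 + 14*A^-6 - 11*A^-10 + 7*A^-14 - 4*A^-18 + A^-22
Normalise by the writhe: (-A^3)^(-w) = (-A^3)^(-2) = A^-6, so f(A) = A^-6 * <K> = A^12 - 4*A^8 + 7*A^4 - 10 + 14*A^-4 - 14*A^-8 + 14*A^-12 - 11*A^-16 + 7*A^-20 - 4*A^-24 + A^-28.
Substitute A = t^(-1/4), i.e. A^e → t^(-e/4): V(t) = t^7 - 4*t^6 + 7*t^5 - 11*t^4 + 14*t^3 - 14*t^2 + 14*t - 10 + 7*t^-1 - 4*t^-2 + t^-3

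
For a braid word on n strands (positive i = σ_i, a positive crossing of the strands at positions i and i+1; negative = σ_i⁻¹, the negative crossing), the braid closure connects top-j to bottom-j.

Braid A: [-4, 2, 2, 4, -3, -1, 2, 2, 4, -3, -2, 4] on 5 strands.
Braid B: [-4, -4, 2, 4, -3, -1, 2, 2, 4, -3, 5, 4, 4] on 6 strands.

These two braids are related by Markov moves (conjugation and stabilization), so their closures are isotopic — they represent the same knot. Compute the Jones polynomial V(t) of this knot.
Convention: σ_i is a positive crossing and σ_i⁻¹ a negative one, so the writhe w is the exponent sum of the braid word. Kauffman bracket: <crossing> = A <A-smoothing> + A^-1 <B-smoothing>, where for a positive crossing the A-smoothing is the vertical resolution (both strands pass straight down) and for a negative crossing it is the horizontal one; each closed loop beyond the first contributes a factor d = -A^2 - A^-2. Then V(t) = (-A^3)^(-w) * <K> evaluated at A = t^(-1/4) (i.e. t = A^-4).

Markov-equivalent braids have isotopic closures, hence identical knot invariants. Strip the Markov moves from each word to reach a common short braid β, then compute V(t) once on β.
Braid A: s4^-1 s2 s2 s4 s3^-1 s1^-1 s2 s2 s4 s3^-1 s2^-1 s4 on 5 strands reduces by inverse Markov moves (closure unchanged at each step):
  Deconjugate: the word is γ·β·γ⁻¹ with γ = s4^-1 (prefix) and γ⁻¹ = s4 (suffix); strip both.
  Deconjugate: the word is γ·β·γ⁻¹ with γ = s2 (prefix) and γ⁻¹ = s2^-1 (suffix); strip both.
Reduced to β = s2 s4 s3^-1 s1^-1 s2 s2 s4 s3^-1 on 5 strands, 8 crossings.
Braid B: s4^-1 s4^-1 s2 s4 s3^-1 s1^-1 s2 s2 s4 s3^-1 s5 s4 s4 on 6 strands reduces by inverse Markov moves (closure unchanged at each step):
  Deconjugate: the word is γ·β·γ⁻¹ with γ = s4^-1 s4^-1 (prefix) and γ⁻¹ = s4 s4 (suffix); strip both.
  Destabilize: the word has the form β·s5 where s5 occurs only as the final letter (β ∈ B_5); drop it and the last strand → 5 strands.
Reduced to β = s2 s4 s3^-1 s1^-1 s2 s2 s4 s3^-1 on 5 strands, 8 crossings.
Both give the same β = s2 s4 s3^-1 s1^-1 s2 s2 s4 s3^-1 on 5 strands, so one state sum suffices:
Braid: s2 s4 s3^-1 s1^-1 s2 s2 s4 s3^-1 on 5 strands, 8 crossings.
Writhe w = (#positive) - (#negative) = 5 - 3 = 2.
Enumerate smoothing states for the bracket polynomial. There are 2^8 = 256 states.
Smooth each crossing (0=||, 1=⌣⌢); contribution A^(Σ sign_k(1-2s_k)) * d^(L-1).
Tabulate the states by total A-exponent and number of loops L (A-exp: L × count):
  A^8: L=4 ×1
  A^6: L=3 ×7, L=5 ×1
  A^4: L=2 ×19, L=4 ×9
  A^2: L=1 ×19, L=3 ×35, L=5 ×2
  A^0: L=2 ×48, L=4 ×22
  A^-2: L=3 ×49, L=5 ×7
  A^-4: L=4 ×27, L=6 ×1
  A^-6: L=5 ×8
  A^-8: L=6 ×1
Each group contributes A^e * Σ count * d^(L-1):
Powers of d = -A^2 - A^-2: d^2 = A^4 + 2 + A^-4; d^3 = -A^6 - 3*A^2 - 3*A^-2 - A^-6; d^4 = A^8 + 4*A^4 + 6 + 4*A^-4 + A^-8; d^5 = -A^10 - 5*A^6 - 10*A^2 - 10*A^-2 - 5*A^-6 - A^-10.
  A^8 * (d^3) = -A^14 - 3*A^10 - 3*A^6 - A^2
  A^6 * (7*d^2 + d^4) = A^14 + 11*A^10 + 20*A^6 + 11*A^2 + A^-2
  A^4 * (19*d + 9*d^3) = -9*A^10 - 46*A^6 - 46*A^2 - 9*A^-2
  A^2 * (19 + 35*d^2 + 2*d^4) = 2*A^10 + 43*A^6 + 101*A^2 + 43*A^-2 + 2*A^-6
  A^0 * (48*d + 22*d^3) = -22*A^6 - 114*A^2 - 114*A^-2 - 22*A^-6
  A^-2 * (49*d^2 + 7*d^4) = 7*A^6 + 77*A^2 + 140*A^-2 + 77*A^-6 + 7*A^-10
  A^-4 * (27*d^3 + d^5) = -A^6 - 32*A^2 - 91*A^-2 - 91*A^-6 - 32*A^-10 - A^-14
  A^-6 * (8*d^4) = 8*A^2 + 32*A^-2 + 48*A^-6 + 32*A^-10 + 8*A^-14
  A^-8 * (d^5) = -A^2 - 5*A^-2 - 10*A^-6 - 10*A^-10 - 5*A^-14 - A^-18
Summing the groups: <K> = A^10 - 2*A^6 + 3*A^2 - 3*A^-2 + 4*A^-6 - 3*A^-10 + 2*A^-14 - A^-18
Normalise by the writhe: (-A^3)^(-w) = (-A^3)^(-2) = A^-6, so f(A) = A^-6 * <K> = A^4 - 2 + 3*A^-4 - 3*A^-8 + 4*A^-12 - 3*A^-16 + 2*A^-20 - A^-24.
Substitute A = t^(-1/4), i.e. A^e → t^(-e/4): V(t) = -t^6 + 2*t^5 - 3*t^4 + 4*t^3 - 3*t^2 + 3*t - 2 + t^-1

Answer: -t^6 + 2*t^5 - 3*t^4 + 4*t^3 - 3*t^2 + 3*t - 2 + t^-1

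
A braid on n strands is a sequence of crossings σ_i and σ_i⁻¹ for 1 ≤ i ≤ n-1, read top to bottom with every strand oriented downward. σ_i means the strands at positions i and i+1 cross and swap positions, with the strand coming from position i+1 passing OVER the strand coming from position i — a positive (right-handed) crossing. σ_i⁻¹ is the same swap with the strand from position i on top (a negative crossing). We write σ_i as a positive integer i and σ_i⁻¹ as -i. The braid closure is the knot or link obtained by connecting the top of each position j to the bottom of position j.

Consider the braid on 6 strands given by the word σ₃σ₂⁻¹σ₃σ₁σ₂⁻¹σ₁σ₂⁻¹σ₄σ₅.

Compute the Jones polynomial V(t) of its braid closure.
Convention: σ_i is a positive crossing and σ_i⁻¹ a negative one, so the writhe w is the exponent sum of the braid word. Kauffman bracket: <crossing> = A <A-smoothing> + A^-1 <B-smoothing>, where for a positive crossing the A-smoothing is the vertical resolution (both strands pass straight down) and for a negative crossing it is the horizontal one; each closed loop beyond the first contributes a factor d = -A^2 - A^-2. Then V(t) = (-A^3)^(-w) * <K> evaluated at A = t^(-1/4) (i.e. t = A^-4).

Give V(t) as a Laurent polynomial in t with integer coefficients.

The presented braid s3 s2^-1 s3 s1 s2^-1 s1 s2^-1 s4 s5 on 6 strands reduces by inverse Markov moves (closure unchanged at each step):
  Destabilize: the word has the form β·s5 where s5 occurs only as the final letter (β ∈ B_5); drop it and the last strand → 5 strands.
  Destabilize: the word has the form β·s4 where s4 occurs only as the final letter (β ∈ B_4); drop it and the last strand → 4 strands.
Reduced to β = s3 s2^-1 s3 s1 s2^-1 s1 s2^-1 on 4 strands, 7 crossings.
Compute on β:
Braid: s3 s2^-1 s3 s1 s2^-1 s1 s2^-1 on 4 strands, 7 crossings.
Writhe w = (#positive) - (#negative) = 4 - 3 = 1.
Computing the Kauffman bracket via state sum. There are 2^7 = 128 states.
For each crossing: s=0 is the vertical smoothing, s=1 horizontal. Crossing k contributes A^(sign_k * (1 - 2*s_k)); loop factor d = -A^2 - A^-2.
Tabulate the states by total A-exponent and number of loops L (A-exp: L × count):
  A^7: L=5 ×1
  A^5: L=4 ×7
  A^3: L=3 ×21
  A^1: L=2 ×32, L=4 ×3
  A^-1: L=1 ×21, L=3 ×14
  A^-3: L=2 ×19, L=4 ×2
  A^-5: L=3 ×7
  A^-7: L=4 ×1
Each group contributes A^e * Σ count * d^(L-1):
Powers of d = -A^2 - A^-2: d^2 = A^4 + 2 + A^-4; d^3 = -A^6 - 3*A^2 - 3*A^-2 - A^-6; d^4 = A^8 + 4*A^4 + 6 + 4*A^-4 + A^-8.
  A^7 * (d^4) = A^15 + 4*A^11 + 6*A^7 + 4*A^3 + A^-1
  A^5 * (7*d^3) = -7*A^11 - 21*A^7 - 21*A^3 - 7*A^-1
  A^3 * (21*d^2) = 21*A^7 + 42*A^3 + 21*A^-1
  A^1 * (32*d + 3*d^3) = -3*A^7 - 41*A^3 - 41*A^-1 - 3*A^-5
  A^-1 * (21 + 14*d^2) = 14*A^3 + 49*A^-1 + 14*A^-5
  A^-3 * (19*d + 2*d^3) = -2*A^3 - 25*A^-1 - 25*A^-5 - 2*A^-9
  A^-5 * (7*d^2) = 7*A^-1 + 14*A^-5 + 7*A^-9
  A^-7 * (d^3) = -A^-1 - 3*A^-5 - 3*A^-9 - A^-13
Summing the groups: <K> = A^15 - 3*A^11 + 3*A^7 - 4*A^3 + 4*A^-1 - 3*A^-5 + 2*A^-9 - A^-13
Normalise by the writhe: (-A^3)^(-w) = (-A^3)^(-1) = -A^-3, so f(A) = -A^-3 * <K> = -A^12 + 3*A^8 - 3*A^4 + 4 - 4*A^-4 + 3*A^-8 - 2*A^-12 + A^-16.
Substitute A = t^(-1/4), i.e. A^e → t^(-e/4): V(t) = t^4 - 2*t^3 + 3*t^2 - 4*t + 4 - 3*t^-1 + 3*t^-2 - t^-3

Answer: t^4 - 2*t^3 + 3*t^2 - 4*t + 4 - 3*t^-1 + 3*t^-2 - t^-3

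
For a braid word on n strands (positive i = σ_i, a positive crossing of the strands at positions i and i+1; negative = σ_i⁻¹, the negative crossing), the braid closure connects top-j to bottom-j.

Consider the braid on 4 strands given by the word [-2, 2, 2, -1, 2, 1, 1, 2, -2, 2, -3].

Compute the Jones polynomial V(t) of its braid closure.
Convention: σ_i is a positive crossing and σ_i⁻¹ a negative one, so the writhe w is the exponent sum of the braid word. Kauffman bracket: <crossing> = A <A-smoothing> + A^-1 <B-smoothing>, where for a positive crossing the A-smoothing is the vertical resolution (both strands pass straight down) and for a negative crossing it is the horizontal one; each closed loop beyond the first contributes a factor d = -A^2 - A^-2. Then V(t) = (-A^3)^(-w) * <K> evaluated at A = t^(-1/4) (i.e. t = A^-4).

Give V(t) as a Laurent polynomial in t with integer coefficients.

-t^6 + t^5 - t^4 + 2*t^3 - t^2 + t

Derivation:
The presented braid s2^-1 s2 s2 s1^-1 s2 s1 s1 s2 s2^-1 s2 s3^-1 on 4 strands reduces by inverse Markov moves (closure unchanged at each step):
  Destabilize: the word has the form β·s3^-1 where s3^-1 occurs only as the final letter (β ∈ B_3); drop it and the last strand → 3 strands.
  Deconjugate: the word is γ·β·γ⁻¹ with γ = s2^-1 s2 (prefix) and γ⁻¹ = s2^-1 s2 (suffix); strip both.
Reduced to β = s2 s1^-1 s2 s1 s1 s2 on 3 strands, 6 crossings.
Compute on β:
Braid: s2 s1^-1 s2 s1 s1 s2 on 3 strands, 6 crossings.
Writhe w = (#positive) - (#negative) = 5 - 1 = 4.
State-sum expansion of <K>. There are 2^6 = 64 states.
For each crossing: s=0 is the vertical smoothing, s=1 horizontal. Crossing k contributes A^(sign_k * (1 - 2*s_k)); loop factor d = -A^2 - A^-2.
Tabulate the states by total A-exponent and number of loops L (A-exp: L × count):
  A^6: L=2 ×1
  A^4: L=1 ×3, L=3 ×3
  A^2: L=2 ×14, L=4 ×1
  A^0: L=1 ×10, L=3 ×10
  A^-2: L=2 ×13, L=4 ×2
  A^-4: L=3 ×6
  A^-6: L=4 ×1
Each group contributes A^e * Σ count * d^(L-1):
Powers of d = -A^2 - A^-2: d^2 = A^4 + 2 + A^-4; d^3 = -A^6 - 3*A^2 - 3*A^-2 - A^-6.
  A^6 * (d) = -A^8 - A^4
  A^4 * (3 + 3*d^2) = 3*A^8 + 9*A^4 + 3
  A^2 * (14*d + d^3) = -A^8 - 17*A^4 - 17 - A^-4
  A^0 * (10 + 10*d^2) = 10*A^4 + 30 + 10*A^-4
  A^-2 * (13*d + 2*d^3) = -2*A^4 - 19 - 19*A^-4 - 2*A^-8
  A^-4 * (6*d^2) = 6 + 12*A^-4 + 6*A^-8
  A^-6 * (d^3) = -1 - 3*A^-4 - 3*A^-8 - A^-12
Summing the groups: <K> = A^8 - A^4 + 2 - A^-4 + A^-8 - A^-12
Normalise by the writhe: (-A^3)^(-w) = (-A^3)^(-4) = A^-12, so f(A) = A^-12 * <K> = A^-4 - A^-8 + 2*A^-12 - A^-16 + A^-20 - A^-24.
Substitute A = t^(-1/4), i.e. A^e → t^(-e/4): V(t) = -t^6 + t^5 - t^4 + 2*t^3 - t^2 + t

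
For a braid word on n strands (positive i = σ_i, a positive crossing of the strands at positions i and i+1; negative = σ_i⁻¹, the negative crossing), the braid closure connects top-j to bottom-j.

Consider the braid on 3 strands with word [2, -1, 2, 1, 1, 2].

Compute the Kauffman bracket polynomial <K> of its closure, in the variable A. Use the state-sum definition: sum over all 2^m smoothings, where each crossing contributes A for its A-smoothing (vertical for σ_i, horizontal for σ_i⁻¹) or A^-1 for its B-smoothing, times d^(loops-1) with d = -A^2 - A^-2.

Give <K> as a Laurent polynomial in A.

A^8 - A^4 + 2 - A^-4 + A^-8 - A^-12

Derivation:
Braid: s2 s1^-1 s2 s1 s1 s2 on 3 strands, 6 crossings.
Writhe w = (#positive) - (#negative) = 5 - 1 = 4.
Computing the Kauffman bracket via state sum. There are 2^6 = 64 states.
For each crossing: s=0 is the vertical smoothing, s=1 horizontal. Crossing k contributes A^(sign_k * (1 - 2*s_k)); loop factor d = -A^2 - A^-2.
Tabulate the states by total A-exponent and number of loops L (A-exp: L × count):
  A^6: L=2 ×1
  A^4: L=1 ×3, L=3 ×3
  A^2: L=2 ×14, L=4 ×1
  A^0: L=1 ×10, L=3 ×10
  A^-2: L=2 ×13, L=4 ×2
  A^-4: L=3 ×6
  A^-6: L=4 ×1
Each group contributes A^e * Σ count * d^(L-1):
Powers of d = -A^2 - A^-2: d^2 = A^4 + 2 + A^-4; d^3 = -A^6 - 3*A^2 - 3*A^-2 - A^-6.
  A^6 * (d) = -A^8 - A^4
  A^4 * (3 + 3*d^2) = 3*A^8 + 9*A^4 + 3
  A^2 * (14*d + d^3) = -A^8 - 17*A^4 - 17 - A^-4
  A^0 * (10 + 10*d^2) = 10*A^4 + 30 + 10*A^-4
  A^-2 * (13*d + 2*d^3) = -2*A^4 - 19 - 19*A^-4 - 2*A^-8
  A^-4 * (6*d^2) = 6 + 12*A^-4 + 6*A^-8
  A^-6 * (d^3) = -1 - 3*A^-4 - 3*A^-8 - A^-12
Summing the groups: <K> = A^8 - A^4 + 2 - A^-4 + A^-8 - A^-12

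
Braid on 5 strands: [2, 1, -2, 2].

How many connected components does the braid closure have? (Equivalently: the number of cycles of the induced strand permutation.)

3

Derivation:
Track the strand permutation on 5 strands, starting from identity.
  step 1: s2 swaps positions 2,3 -> [1 3 2 4 5]
  step 2: s1 swaps positions 1,2 -> [3 1 2 4 5]
  step 3: s2^-1 swaps positions 2,3 -> [3 2 1 4 5]
  step 4: s2 swaps positions 2,3 -> [3 1 2 4 5]
Final permutation (position -> original strand): [3 1 2 4 5]
Closure components = cycle count of this permutation = 3.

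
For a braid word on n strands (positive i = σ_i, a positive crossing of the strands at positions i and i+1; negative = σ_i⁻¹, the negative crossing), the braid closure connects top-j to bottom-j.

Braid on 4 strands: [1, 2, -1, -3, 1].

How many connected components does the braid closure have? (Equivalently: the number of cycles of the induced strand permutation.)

1

Derivation:
Track the strand permutation on 4 strands, starting from identity.
  step 1: s1 swaps positions 1,2 -> [2 1 3 4]
  step 2: s2 swaps positions 2,3 -> [2 3 1 4]
  step 3: s1^-1 swaps positions 1,2 -> [3 2 1 4]
  step 4: s3^-1 swaps positions 3,4 -> [3 2 4 1]
  step 5: s1 swaps positions 1,2 -> [2 3 4 1]
Final permutation (position -> original strand): [2 3 4 1]
Closure components = cycle count of this permutation = 1.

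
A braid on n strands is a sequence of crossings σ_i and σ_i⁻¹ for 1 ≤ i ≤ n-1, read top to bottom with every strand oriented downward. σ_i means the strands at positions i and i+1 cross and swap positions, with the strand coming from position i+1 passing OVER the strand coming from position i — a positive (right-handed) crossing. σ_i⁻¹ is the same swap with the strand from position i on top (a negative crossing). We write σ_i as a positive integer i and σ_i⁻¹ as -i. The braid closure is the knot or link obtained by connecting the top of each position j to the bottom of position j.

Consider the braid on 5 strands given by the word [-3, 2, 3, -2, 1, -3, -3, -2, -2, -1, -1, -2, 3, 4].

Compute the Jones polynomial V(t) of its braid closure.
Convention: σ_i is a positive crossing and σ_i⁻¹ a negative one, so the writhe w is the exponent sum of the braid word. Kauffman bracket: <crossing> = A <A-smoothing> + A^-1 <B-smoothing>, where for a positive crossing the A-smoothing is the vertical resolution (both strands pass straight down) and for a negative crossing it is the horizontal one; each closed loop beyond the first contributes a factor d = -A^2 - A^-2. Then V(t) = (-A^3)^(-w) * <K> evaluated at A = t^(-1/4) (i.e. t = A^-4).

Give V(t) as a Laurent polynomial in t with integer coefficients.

The presented braid s3^-1 s2 s3 s2^-1 s1 s3^-1 s3^-1 s2^-1 s2^-1 s1^-1 s1^-1 s2^-1 s3 s4 on 5 strands reduces by inverse Markov moves (closure unchanged at each step):
  Destabilize: the word has the form β·s4 where s4 occurs only as the final letter (β ∈ B_4); drop it and the last strand → 4 strands.
  Deconjugate: the word is γ·β·γ⁻¹ with γ = s3^-1 s2 (prefix) and γ⁻¹ = s2^-1 s3 (suffix); strip both.
Reduced to β = s3 s2^-1 s1 s3^-1 s3^-1 s2^-1 s2^-1 s1^-1 s1^-1 on 4 strands, 9 crossings.
Compute on β:
Braid: s3 s2^-1 s1 s3^-1 s3^-1 s2^-1 s2^-1 s1^-1 s1^-1 on 4 strands, 9 crossings.
Writhe w = (#positive) - (#negative) = 2 - 7 = -5.
Computing the Kauffman bracket via state sum. There are 2^9 = 512 states.
For each crossing: s=0 is the vertical smoothing, s=1 horizontal. Crossing k contributes A^(sign_k * (1 - 2*s_k)); loop factor d = -A^2 - A^-2.
Tabulate the states by total A-exponent and number of loops L (A-exp: L × count):
  A^9: L=5 ×1
  A^7: L=4 ×9
  A^5: L=3 ×31, L=5 ×5
  A^3: L=2 ×48, L=4 ×35, L=6 ×1
  A^1: L=1 ×28, L=3 ×86, L=5 ×12
  A^-1: L=2 ×82, L=4 ×43, L=6 ×1
  A^-3: L=1 ×20, L=3 ×58, L=5 ×6
  A^-5: L=2 ×25, L=4 ×11
  A^-7: L=1 ×3, L=3 ×6
  A^-9: L=2 ×1
Each group contributes A^e * Σ count * d^(L-1):
Powers of d = -A^2 - A^-2: d^2 = A^4 + 2 + A^-4; d^3 = -A^6 - 3*A^2 - 3*A^-2 - A^-6; d^4 = A^8 + 4*A^4 + 6 + 4*A^-4 + A^-8; d^5 = -A^10 - 5*A^6 - 10*A^2 - 10*A^-2 - 5*A^-6 - A^-10.
  A^9 * (d^4) = A^17 + 4*A^13 + 6*A^9 + 4*A^5 + A
  A^7 * (9*d^3) = -9*A^13 - 27*A^9 - 27*A^5 - 9*A
  A^5 * (31*d^2 + 5*d^4) = 5*A^13 + 51*A^9 + 92*A^5 + 51*A + 5*A^-3
  A^3 * (48*d + 35*d^3 + d^5) = -A^13 - 40*A^9 - 163*A^5 - 163*A - 40*A^-3 - A^-7
  A^1 * (28 + 86*d^2 + 12*d^4) = 12*A^9 + 134*A^5 + 272*A + 134*A^-3 + 12*A^-7
  A^-1 * (82*d + 43*d^3 + d^5) = -A^9 - 48*A^5 - 221*A - 221*A^-3 - 48*A^-7 - A^-11
  A^-3 * (20 + 58*d^2 + 6*d^4) = 6*A^5 + 82*A + 172*A^-3 + 82*A^-7 + 6*A^-11
  A^-5 * (25*d + 11*d^3) = -11*A - 58*A^-3 - 58*A^-7 - 11*A^-11
  A^-7 * (3 + 6*d^2) = 6*A^-3 + 15*A^-7 + 6*A^-11
  A^-9 * (d) = -A^-7 - A^-11
Summing the groups: <K> = A^17 - A^13 + A^9 - 2*A^5 + 2*A - 2*A^-3 + A^-7 - A^-11
Normalise by the writhe: (-A^3)^(-w) = (-A^3)^(5) = -A^15, so f(A) = -A^15 * <K> = -A^32 + A^28 - A^24 + 2*A^20 - 2*A^16 + 2*A^12 - A^8 + A^4.
Substitute A = t^(-1/4), i.e. A^e → t^(-e/4): V(t) = t^-1 - t^-2 + 2*t^-3 - 2*t^-4 + 2*t^-5 - t^-6 + t^-7 - t^-8

Answer: t^-1 - t^-2 + 2*t^-3 - 2*t^-4 + 2*t^-5 - t^-6 + t^-7 - t^-8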